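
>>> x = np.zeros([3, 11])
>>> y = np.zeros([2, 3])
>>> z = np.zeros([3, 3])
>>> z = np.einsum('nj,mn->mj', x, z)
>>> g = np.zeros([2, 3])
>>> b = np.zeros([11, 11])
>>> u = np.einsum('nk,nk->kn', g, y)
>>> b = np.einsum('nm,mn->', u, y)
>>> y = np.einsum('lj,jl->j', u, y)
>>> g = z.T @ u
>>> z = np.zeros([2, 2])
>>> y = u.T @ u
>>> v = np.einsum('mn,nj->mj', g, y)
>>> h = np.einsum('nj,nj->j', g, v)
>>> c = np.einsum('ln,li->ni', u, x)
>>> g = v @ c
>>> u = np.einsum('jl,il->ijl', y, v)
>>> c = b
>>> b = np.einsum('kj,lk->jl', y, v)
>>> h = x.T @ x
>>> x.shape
(3, 11)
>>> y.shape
(2, 2)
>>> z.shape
(2, 2)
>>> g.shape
(11, 11)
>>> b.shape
(2, 11)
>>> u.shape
(11, 2, 2)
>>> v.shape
(11, 2)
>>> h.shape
(11, 11)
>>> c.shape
()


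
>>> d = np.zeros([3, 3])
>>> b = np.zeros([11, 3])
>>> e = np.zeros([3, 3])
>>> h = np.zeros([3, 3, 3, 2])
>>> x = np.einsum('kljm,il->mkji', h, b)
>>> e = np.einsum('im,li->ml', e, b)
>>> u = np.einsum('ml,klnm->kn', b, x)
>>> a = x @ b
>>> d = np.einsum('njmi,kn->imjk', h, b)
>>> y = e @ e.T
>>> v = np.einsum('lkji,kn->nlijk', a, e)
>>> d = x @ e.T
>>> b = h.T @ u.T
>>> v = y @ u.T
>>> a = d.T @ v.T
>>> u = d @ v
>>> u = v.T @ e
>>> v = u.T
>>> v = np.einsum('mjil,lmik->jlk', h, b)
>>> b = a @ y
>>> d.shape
(2, 3, 3, 3)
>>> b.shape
(3, 3, 3, 3)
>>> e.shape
(3, 11)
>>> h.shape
(3, 3, 3, 2)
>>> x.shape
(2, 3, 3, 11)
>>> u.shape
(2, 11)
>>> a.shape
(3, 3, 3, 3)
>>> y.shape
(3, 3)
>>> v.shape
(3, 2, 2)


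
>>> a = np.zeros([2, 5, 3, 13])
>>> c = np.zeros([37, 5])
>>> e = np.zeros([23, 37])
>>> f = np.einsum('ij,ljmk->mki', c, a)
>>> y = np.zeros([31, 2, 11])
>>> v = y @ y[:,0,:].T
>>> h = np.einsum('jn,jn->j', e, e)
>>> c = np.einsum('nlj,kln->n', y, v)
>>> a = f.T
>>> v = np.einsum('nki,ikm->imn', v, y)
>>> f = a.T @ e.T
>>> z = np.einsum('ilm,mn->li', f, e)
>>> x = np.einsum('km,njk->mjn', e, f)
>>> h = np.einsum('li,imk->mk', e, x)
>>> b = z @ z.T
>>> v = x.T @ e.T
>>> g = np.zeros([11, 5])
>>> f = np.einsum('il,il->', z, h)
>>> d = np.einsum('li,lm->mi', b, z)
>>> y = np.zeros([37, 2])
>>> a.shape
(37, 13, 3)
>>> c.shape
(31,)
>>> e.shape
(23, 37)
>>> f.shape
()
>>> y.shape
(37, 2)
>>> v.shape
(3, 13, 23)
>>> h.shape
(13, 3)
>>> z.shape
(13, 3)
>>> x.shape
(37, 13, 3)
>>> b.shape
(13, 13)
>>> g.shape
(11, 5)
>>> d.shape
(3, 13)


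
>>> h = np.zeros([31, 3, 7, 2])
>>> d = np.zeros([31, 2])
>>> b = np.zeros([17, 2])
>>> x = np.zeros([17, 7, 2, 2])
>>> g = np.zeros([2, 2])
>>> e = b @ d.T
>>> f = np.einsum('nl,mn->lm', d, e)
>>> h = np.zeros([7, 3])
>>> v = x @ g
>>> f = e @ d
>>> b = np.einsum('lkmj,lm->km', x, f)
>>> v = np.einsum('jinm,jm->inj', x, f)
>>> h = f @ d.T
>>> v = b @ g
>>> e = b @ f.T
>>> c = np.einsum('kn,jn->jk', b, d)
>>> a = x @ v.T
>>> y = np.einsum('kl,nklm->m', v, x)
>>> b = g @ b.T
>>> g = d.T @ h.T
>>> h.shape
(17, 31)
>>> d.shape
(31, 2)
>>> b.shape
(2, 7)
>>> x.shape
(17, 7, 2, 2)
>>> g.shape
(2, 17)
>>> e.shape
(7, 17)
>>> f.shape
(17, 2)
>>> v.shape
(7, 2)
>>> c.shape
(31, 7)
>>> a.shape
(17, 7, 2, 7)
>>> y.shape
(2,)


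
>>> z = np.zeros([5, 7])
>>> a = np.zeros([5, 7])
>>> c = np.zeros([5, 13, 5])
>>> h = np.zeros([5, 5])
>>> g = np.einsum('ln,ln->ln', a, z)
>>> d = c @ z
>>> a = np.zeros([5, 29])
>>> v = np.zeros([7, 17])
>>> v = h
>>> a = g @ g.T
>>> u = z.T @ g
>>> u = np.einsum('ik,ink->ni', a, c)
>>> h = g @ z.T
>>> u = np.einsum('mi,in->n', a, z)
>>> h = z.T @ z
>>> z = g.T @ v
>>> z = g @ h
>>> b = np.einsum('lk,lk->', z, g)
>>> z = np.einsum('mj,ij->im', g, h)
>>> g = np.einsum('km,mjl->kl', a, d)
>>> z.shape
(7, 5)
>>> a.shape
(5, 5)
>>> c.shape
(5, 13, 5)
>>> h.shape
(7, 7)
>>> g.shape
(5, 7)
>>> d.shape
(5, 13, 7)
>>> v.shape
(5, 5)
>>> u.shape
(7,)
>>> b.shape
()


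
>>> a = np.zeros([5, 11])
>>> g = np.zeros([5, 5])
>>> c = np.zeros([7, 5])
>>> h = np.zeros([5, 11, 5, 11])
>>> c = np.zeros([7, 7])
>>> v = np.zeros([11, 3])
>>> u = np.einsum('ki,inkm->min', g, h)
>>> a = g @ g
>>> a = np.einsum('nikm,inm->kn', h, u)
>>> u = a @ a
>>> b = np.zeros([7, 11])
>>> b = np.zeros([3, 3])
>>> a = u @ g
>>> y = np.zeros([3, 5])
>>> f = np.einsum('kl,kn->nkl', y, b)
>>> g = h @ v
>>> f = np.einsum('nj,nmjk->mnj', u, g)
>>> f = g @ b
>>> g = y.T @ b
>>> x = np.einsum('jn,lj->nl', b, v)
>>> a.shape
(5, 5)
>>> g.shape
(5, 3)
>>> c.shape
(7, 7)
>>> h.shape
(5, 11, 5, 11)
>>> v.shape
(11, 3)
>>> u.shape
(5, 5)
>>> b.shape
(3, 3)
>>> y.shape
(3, 5)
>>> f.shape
(5, 11, 5, 3)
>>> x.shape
(3, 11)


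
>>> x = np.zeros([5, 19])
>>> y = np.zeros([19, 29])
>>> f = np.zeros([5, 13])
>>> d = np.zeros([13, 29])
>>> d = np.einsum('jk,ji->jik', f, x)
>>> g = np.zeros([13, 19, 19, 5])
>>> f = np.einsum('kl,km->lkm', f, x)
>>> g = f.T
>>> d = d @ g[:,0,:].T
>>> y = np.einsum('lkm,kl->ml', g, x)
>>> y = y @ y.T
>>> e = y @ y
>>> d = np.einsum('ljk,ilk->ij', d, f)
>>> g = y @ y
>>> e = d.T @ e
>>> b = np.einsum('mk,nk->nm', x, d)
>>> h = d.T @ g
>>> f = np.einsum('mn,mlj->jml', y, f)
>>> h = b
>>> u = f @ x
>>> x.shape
(5, 19)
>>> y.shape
(13, 13)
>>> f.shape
(19, 13, 5)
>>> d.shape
(13, 19)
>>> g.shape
(13, 13)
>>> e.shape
(19, 13)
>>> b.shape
(13, 5)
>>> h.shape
(13, 5)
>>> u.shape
(19, 13, 19)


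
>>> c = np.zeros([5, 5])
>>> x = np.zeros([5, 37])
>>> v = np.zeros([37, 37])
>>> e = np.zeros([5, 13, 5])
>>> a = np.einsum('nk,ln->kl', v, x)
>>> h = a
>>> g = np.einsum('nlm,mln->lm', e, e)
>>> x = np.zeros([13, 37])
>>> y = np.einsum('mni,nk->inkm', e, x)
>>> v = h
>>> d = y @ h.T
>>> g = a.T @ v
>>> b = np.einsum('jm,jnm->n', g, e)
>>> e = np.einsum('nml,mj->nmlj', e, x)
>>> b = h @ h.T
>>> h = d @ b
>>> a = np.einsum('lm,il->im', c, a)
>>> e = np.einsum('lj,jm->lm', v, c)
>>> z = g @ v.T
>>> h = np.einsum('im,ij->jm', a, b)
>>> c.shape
(5, 5)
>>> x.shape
(13, 37)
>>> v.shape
(37, 5)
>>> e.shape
(37, 5)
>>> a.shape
(37, 5)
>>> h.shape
(37, 5)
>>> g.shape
(5, 5)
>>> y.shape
(5, 13, 37, 5)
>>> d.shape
(5, 13, 37, 37)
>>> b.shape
(37, 37)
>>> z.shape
(5, 37)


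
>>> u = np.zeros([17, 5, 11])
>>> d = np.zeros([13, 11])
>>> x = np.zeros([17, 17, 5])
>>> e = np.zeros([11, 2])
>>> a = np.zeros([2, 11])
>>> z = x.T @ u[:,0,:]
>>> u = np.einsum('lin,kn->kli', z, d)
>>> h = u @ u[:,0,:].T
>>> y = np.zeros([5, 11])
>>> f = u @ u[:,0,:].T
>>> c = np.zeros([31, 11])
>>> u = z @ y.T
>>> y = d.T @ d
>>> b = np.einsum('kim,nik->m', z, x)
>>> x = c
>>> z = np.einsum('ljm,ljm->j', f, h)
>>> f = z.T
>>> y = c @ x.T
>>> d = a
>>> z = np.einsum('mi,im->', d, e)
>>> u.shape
(5, 17, 5)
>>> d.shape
(2, 11)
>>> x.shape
(31, 11)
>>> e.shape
(11, 2)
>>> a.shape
(2, 11)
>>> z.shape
()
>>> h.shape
(13, 5, 13)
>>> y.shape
(31, 31)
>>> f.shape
(5,)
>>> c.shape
(31, 11)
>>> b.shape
(11,)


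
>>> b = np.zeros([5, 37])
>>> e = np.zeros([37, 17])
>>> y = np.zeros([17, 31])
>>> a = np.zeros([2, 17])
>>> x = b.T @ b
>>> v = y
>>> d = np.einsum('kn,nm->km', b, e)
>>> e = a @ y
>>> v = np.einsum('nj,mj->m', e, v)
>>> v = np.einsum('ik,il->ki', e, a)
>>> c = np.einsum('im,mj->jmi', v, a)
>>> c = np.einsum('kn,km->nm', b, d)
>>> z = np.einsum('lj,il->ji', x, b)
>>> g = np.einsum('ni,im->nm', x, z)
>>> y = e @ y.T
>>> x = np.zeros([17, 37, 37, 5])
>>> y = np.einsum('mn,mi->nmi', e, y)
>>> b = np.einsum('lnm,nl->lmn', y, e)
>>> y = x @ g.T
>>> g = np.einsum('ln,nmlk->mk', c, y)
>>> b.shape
(31, 17, 2)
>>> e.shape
(2, 31)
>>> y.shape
(17, 37, 37, 37)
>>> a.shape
(2, 17)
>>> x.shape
(17, 37, 37, 5)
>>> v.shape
(31, 2)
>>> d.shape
(5, 17)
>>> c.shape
(37, 17)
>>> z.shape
(37, 5)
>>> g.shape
(37, 37)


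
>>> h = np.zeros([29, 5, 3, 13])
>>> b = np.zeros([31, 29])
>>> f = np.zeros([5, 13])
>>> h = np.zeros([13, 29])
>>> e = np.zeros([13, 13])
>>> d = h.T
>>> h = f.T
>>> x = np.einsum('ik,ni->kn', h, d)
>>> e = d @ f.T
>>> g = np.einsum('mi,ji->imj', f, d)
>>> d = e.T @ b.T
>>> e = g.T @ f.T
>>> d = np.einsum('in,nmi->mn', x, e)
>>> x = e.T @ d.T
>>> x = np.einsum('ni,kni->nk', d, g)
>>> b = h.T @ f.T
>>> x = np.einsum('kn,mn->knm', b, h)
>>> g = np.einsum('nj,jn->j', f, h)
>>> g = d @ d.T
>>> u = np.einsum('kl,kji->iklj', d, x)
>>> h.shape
(13, 5)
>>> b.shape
(5, 5)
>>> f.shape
(5, 13)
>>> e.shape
(29, 5, 5)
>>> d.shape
(5, 29)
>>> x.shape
(5, 5, 13)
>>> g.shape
(5, 5)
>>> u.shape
(13, 5, 29, 5)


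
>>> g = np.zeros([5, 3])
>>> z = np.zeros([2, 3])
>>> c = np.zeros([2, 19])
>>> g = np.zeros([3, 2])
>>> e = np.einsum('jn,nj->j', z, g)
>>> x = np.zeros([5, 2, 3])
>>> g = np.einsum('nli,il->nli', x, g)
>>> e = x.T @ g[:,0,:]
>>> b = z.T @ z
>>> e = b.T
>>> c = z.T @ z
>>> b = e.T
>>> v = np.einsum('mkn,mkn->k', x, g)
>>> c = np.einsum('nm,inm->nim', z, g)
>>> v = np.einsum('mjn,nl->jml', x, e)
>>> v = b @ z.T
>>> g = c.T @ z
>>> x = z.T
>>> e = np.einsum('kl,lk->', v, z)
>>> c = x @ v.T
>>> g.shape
(3, 5, 3)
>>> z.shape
(2, 3)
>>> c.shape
(3, 3)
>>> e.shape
()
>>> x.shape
(3, 2)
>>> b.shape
(3, 3)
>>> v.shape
(3, 2)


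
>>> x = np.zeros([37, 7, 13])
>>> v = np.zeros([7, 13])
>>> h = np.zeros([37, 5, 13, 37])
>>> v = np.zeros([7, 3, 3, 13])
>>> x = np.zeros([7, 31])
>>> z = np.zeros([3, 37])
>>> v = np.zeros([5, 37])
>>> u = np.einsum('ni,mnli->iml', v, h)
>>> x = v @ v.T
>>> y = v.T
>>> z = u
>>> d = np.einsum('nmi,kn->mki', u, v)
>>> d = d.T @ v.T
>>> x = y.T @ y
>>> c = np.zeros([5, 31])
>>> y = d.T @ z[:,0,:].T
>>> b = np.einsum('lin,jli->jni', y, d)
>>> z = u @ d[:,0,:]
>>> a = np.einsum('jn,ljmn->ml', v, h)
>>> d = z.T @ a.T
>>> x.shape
(5, 5)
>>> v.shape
(5, 37)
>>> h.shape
(37, 5, 13, 37)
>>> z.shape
(37, 37, 5)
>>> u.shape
(37, 37, 13)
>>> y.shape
(5, 5, 37)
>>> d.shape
(5, 37, 13)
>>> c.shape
(5, 31)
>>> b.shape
(13, 37, 5)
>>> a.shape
(13, 37)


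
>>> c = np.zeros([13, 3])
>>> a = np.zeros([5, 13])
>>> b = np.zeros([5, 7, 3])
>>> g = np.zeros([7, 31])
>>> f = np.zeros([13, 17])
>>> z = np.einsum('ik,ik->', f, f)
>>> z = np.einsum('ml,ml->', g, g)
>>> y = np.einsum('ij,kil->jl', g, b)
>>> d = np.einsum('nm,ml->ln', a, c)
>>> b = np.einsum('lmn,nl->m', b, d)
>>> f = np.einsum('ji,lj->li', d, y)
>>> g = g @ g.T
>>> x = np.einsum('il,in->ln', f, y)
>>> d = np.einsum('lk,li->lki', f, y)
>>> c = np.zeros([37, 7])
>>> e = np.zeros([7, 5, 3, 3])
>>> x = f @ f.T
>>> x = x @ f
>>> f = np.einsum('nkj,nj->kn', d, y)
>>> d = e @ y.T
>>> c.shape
(37, 7)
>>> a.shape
(5, 13)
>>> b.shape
(7,)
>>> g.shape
(7, 7)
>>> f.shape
(5, 31)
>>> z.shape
()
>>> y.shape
(31, 3)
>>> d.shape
(7, 5, 3, 31)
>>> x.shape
(31, 5)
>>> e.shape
(7, 5, 3, 3)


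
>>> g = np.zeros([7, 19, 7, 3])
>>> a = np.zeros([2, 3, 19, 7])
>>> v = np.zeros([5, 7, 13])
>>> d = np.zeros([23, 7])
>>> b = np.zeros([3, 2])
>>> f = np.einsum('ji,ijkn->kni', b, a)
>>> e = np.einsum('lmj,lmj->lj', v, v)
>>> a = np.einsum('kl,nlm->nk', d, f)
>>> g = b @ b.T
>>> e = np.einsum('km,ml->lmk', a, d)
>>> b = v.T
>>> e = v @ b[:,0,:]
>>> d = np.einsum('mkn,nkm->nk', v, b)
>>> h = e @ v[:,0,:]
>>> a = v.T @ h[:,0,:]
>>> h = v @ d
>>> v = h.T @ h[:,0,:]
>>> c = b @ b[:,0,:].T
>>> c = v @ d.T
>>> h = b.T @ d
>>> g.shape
(3, 3)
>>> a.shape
(13, 7, 13)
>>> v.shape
(7, 7, 7)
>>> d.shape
(13, 7)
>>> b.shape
(13, 7, 5)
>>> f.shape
(19, 7, 2)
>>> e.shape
(5, 7, 5)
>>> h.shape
(5, 7, 7)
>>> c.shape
(7, 7, 13)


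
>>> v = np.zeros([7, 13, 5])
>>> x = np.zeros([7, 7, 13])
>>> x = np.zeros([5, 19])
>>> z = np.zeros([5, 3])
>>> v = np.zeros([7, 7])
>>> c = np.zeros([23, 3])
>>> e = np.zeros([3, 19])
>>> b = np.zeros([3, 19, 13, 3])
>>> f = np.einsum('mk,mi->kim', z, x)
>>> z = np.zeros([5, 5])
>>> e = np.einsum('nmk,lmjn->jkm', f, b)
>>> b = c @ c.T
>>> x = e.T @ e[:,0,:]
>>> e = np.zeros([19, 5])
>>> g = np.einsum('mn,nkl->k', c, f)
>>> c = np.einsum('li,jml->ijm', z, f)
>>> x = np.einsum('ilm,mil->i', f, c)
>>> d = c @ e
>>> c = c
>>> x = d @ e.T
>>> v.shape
(7, 7)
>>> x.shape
(5, 3, 19)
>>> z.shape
(5, 5)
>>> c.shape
(5, 3, 19)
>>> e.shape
(19, 5)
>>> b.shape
(23, 23)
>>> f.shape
(3, 19, 5)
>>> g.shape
(19,)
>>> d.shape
(5, 3, 5)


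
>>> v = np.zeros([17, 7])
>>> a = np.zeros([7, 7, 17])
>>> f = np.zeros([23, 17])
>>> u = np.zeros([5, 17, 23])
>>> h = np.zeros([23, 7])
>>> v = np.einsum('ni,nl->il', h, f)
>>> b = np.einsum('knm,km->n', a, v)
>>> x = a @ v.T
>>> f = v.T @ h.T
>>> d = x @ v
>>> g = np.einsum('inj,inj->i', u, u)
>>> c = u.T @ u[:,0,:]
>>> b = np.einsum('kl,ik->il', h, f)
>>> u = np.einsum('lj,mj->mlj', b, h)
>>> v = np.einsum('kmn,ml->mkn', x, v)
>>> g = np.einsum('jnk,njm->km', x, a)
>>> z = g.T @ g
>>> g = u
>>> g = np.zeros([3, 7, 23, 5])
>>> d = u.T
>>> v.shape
(7, 7, 7)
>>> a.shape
(7, 7, 17)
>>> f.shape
(17, 23)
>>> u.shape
(23, 17, 7)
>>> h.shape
(23, 7)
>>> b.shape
(17, 7)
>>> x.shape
(7, 7, 7)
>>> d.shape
(7, 17, 23)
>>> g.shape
(3, 7, 23, 5)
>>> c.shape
(23, 17, 23)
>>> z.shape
(17, 17)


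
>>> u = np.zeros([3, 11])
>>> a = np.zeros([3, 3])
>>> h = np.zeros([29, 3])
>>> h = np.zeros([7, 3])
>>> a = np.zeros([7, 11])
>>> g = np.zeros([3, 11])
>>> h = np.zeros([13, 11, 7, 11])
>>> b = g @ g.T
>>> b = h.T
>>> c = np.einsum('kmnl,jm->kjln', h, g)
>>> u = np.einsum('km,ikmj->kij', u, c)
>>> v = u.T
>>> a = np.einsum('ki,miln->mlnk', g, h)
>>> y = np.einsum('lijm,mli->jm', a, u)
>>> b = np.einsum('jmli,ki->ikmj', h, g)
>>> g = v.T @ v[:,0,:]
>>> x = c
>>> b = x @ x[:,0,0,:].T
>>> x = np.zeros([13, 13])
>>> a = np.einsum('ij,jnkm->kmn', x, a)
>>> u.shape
(3, 13, 7)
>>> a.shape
(11, 3, 7)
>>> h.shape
(13, 11, 7, 11)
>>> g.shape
(3, 13, 3)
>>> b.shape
(13, 3, 11, 13)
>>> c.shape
(13, 3, 11, 7)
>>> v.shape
(7, 13, 3)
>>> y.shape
(11, 3)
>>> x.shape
(13, 13)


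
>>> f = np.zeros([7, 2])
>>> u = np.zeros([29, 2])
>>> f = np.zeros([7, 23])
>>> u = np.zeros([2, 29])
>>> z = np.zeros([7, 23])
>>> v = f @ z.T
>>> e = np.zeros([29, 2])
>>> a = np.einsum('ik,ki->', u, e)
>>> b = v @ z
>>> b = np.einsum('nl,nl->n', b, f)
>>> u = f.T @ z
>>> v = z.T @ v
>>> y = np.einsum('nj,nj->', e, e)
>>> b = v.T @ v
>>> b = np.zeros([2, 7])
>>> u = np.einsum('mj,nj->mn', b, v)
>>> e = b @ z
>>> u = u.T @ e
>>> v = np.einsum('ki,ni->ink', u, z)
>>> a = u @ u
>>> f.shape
(7, 23)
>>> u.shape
(23, 23)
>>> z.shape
(7, 23)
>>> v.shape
(23, 7, 23)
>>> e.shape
(2, 23)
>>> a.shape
(23, 23)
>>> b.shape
(2, 7)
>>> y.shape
()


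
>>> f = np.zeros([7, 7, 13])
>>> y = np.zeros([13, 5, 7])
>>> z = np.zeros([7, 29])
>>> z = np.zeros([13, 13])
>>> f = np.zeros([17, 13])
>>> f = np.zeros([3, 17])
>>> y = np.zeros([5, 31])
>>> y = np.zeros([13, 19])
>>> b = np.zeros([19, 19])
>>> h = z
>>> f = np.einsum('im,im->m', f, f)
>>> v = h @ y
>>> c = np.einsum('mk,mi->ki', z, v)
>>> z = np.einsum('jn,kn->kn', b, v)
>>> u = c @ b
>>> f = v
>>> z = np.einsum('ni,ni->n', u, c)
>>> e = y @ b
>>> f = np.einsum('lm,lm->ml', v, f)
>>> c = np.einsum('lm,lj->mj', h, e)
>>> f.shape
(19, 13)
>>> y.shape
(13, 19)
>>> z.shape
(13,)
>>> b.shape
(19, 19)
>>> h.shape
(13, 13)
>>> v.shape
(13, 19)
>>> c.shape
(13, 19)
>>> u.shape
(13, 19)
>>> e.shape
(13, 19)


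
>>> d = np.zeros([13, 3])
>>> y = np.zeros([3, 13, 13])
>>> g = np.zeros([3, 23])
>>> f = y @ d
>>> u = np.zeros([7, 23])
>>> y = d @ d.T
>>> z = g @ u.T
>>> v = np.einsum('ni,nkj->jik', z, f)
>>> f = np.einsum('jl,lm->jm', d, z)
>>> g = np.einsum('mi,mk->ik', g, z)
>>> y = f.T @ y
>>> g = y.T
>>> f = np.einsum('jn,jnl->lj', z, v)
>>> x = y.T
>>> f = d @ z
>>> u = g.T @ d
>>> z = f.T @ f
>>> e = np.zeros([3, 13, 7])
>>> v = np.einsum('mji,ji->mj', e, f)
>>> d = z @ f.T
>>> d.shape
(7, 13)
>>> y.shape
(7, 13)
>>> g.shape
(13, 7)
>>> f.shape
(13, 7)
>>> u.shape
(7, 3)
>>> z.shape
(7, 7)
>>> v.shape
(3, 13)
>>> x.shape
(13, 7)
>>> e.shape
(3, 13, 7)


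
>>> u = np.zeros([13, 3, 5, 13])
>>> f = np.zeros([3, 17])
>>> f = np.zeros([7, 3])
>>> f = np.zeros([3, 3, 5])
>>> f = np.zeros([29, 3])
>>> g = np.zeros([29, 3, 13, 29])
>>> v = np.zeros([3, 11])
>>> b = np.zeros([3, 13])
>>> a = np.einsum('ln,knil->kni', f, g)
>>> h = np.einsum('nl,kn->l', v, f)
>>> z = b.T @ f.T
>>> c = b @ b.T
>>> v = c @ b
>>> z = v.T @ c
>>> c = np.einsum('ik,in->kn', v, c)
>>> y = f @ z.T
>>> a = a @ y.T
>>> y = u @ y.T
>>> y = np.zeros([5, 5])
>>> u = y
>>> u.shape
(5, 5)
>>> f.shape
(29, 3)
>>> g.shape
(29, 3, 13, 29)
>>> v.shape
(3, 13)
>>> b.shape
(3, 13)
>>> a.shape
(29, 3, 29)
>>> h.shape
(11,)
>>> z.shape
(13, 3)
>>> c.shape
(13, 3)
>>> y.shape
(5, 5)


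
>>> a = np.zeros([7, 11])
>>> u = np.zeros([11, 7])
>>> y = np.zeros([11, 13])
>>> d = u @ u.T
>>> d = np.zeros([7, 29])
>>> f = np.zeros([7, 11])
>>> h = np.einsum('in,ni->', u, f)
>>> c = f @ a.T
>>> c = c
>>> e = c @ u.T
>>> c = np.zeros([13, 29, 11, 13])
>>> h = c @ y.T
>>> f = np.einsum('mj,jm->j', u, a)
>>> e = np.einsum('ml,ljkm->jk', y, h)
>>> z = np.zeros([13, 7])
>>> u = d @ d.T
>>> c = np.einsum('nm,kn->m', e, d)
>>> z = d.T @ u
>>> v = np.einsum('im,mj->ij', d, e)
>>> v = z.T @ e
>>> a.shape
(7, 11)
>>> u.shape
(7, 7)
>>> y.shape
(11, 13)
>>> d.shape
(7, 29)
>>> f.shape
(7,)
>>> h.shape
(13, 29, 11, 11)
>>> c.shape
(11,)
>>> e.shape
(29, 11)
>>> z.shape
(29, 7)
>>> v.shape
(7, 11)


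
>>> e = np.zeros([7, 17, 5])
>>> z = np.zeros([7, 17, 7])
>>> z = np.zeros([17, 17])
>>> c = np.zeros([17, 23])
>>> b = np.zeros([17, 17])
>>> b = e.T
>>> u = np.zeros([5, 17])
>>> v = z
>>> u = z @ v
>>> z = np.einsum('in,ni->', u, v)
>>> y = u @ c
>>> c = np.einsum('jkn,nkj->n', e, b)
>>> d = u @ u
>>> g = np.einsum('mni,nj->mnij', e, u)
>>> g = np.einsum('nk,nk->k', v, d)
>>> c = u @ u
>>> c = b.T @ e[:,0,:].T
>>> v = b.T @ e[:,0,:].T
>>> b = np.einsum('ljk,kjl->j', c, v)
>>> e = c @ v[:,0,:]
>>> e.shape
(7, 17, 7)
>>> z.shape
()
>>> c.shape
(7, 17, 7)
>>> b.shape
(17,)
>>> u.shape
(17, 17)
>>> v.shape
(7, 17, 7)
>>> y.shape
(17, 23)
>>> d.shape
(17, 17)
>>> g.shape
(17,)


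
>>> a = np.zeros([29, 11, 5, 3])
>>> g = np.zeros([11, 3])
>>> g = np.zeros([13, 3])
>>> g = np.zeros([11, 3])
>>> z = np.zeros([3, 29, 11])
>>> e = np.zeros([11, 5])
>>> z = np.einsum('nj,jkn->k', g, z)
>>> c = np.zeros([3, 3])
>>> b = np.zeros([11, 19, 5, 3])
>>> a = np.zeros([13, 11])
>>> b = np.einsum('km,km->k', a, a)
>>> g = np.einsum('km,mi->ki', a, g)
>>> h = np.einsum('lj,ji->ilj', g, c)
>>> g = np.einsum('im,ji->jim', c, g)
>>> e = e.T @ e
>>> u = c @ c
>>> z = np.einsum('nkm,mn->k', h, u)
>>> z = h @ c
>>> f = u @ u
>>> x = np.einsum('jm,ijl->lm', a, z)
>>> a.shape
(13, 11)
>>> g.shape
(13, 3, 3)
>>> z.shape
(3, 13, 3)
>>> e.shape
(5, 5)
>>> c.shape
(3, 3)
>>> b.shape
(13,)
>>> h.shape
(3, 13, 3)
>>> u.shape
(3, 3)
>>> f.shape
(3, 3)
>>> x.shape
(3, 11)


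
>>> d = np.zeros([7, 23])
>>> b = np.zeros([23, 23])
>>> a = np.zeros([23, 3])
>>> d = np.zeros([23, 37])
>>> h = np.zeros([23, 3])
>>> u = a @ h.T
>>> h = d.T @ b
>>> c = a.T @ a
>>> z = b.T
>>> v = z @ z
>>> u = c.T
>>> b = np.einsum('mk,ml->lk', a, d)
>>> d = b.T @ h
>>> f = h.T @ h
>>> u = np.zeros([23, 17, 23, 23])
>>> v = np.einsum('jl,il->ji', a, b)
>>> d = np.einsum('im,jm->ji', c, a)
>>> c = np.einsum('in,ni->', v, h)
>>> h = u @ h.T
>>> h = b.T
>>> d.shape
(23, 3)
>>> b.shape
(37, 3)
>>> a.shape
(23, 3)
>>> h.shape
(3, 37)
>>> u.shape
(23, 17, 23, 23)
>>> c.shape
()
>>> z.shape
(23, 23)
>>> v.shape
(23, 37)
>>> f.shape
(23, 23)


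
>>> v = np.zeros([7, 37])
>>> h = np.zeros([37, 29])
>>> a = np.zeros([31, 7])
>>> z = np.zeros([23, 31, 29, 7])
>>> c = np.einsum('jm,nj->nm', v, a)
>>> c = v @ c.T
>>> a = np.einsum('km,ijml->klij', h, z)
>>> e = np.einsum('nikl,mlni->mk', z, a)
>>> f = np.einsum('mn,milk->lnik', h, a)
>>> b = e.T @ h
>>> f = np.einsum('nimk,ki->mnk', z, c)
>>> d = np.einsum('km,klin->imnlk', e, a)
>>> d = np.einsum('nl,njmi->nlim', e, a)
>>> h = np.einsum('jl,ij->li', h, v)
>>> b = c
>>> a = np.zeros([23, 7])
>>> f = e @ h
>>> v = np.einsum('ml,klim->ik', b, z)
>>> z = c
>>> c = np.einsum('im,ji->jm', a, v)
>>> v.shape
(29, 23)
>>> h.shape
(29, 7)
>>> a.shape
(23, 7)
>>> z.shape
(7, 31)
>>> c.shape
(29, 7)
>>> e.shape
(37, 29)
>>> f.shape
(37, 7)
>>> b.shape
(7, 31)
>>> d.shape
(37, 29, 31, 23)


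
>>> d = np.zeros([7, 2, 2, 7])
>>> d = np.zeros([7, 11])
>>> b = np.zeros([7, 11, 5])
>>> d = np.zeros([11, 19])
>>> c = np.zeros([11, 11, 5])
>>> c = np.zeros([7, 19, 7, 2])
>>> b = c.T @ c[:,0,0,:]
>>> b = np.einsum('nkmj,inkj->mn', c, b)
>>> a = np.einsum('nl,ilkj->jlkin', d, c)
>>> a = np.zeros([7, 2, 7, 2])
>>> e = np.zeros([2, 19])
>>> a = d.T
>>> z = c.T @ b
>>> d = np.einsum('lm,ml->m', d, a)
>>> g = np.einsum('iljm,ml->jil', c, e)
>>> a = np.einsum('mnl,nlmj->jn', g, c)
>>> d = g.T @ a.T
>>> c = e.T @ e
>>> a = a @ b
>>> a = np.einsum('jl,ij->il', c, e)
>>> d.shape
(19, 7, 2)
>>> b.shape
(7, 7)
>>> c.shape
(19, 19)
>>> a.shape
(2, 19)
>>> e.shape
(2, 19)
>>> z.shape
(2, 7, 19, 7)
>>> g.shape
(7, 7, 19)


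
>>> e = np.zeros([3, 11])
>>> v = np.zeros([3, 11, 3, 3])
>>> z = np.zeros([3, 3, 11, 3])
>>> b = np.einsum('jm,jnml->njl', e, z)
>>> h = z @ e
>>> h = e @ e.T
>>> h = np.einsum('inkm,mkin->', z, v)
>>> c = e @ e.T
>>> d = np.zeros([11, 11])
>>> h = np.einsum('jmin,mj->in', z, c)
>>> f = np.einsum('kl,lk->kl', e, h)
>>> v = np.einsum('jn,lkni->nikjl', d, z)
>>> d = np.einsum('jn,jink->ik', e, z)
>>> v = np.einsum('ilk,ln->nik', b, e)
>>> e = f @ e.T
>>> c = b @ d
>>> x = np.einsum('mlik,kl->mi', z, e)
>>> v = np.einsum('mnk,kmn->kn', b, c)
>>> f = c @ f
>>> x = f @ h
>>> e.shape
(3, 3)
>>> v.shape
(3, 3)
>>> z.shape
(3, 3, 11, 3)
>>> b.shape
(3, 3, 3)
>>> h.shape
(11, 3)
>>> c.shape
(3, 3, 3)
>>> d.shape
(3, 3)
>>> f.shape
(3, 3, 11)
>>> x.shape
(3, 3, 3)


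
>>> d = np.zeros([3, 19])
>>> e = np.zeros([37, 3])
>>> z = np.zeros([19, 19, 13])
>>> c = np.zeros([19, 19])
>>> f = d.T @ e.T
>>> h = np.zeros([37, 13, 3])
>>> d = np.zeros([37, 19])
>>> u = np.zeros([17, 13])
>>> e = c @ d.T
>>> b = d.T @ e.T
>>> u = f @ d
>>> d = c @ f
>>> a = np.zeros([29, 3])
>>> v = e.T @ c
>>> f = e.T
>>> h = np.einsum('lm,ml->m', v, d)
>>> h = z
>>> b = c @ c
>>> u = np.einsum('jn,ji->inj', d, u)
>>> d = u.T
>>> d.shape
(19, 37, 19)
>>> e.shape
(19, 37)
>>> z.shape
(19, 19, 13)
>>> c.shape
(19, 19)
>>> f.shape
(37, 19)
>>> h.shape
(19, 19, 13)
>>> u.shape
(19, 37, 19)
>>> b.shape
(19, 19)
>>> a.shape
(29, 3)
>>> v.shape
(37, 19)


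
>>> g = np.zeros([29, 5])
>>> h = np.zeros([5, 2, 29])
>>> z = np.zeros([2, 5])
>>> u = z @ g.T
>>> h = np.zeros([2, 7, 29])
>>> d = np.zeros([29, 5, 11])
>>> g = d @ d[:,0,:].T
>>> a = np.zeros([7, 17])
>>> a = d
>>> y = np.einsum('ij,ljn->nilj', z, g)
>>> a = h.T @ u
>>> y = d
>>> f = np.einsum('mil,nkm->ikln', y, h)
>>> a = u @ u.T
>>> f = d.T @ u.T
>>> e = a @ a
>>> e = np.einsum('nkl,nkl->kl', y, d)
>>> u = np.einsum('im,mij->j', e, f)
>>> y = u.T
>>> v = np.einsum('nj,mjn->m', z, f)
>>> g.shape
(29, 5, 29)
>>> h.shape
(2, 7, 29)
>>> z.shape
(2, 5)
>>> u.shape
(2,)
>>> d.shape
(29, 5, 11)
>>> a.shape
(2, 2)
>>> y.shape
(2,)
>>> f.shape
(11, 5, 2)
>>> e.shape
(5, 11)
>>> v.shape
(11,)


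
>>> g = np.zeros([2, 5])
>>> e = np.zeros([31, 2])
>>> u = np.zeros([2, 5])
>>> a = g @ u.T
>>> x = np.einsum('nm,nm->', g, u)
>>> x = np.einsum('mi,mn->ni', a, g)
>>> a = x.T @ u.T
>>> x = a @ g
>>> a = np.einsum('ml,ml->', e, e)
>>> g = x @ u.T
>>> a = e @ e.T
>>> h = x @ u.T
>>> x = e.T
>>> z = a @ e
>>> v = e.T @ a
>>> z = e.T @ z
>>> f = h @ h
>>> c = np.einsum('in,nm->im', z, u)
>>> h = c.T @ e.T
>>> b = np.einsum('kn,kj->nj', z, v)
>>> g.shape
(2, 2)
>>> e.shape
(31, 2)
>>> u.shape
(2, 5)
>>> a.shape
(31, 31)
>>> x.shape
(2, 31)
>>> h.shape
(5, 31)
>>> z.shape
(2, 2)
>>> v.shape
(2, 31)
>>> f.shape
(2, 2)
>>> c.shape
(2, 5)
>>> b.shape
(2, 31)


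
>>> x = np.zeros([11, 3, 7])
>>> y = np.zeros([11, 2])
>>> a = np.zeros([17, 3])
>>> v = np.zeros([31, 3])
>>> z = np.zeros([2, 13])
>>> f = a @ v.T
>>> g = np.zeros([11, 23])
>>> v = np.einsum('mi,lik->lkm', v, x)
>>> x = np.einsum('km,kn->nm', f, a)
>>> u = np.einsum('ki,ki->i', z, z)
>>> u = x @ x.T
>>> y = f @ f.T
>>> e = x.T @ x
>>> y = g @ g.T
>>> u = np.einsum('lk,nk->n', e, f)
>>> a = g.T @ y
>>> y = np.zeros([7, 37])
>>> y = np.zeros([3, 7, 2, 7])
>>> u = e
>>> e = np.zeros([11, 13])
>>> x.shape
(3, 31)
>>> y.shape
(3, 7, 2, 7)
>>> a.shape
(23, 11)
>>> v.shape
(11, 7, 31)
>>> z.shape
(2, 13)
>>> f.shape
(17, 31)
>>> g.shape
(11, 23)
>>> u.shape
(31, 31)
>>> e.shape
(11, 13)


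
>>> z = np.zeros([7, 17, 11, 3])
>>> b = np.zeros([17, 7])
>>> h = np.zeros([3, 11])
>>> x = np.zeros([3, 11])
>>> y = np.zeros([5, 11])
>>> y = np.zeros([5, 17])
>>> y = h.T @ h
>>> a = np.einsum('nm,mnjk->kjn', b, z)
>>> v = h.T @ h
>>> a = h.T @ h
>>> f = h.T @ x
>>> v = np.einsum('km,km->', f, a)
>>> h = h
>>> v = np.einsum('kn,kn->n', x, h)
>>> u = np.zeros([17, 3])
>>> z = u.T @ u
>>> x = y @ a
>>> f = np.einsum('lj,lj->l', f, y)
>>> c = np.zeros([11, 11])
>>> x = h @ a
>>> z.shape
(3, 3)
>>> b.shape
(17, 7)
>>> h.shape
(3, 11)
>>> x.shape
(3, 11)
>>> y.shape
(11, 11)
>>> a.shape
(11, 11)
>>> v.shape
(11,)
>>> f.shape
(11,)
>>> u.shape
(17, 3)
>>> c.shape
(11, 11)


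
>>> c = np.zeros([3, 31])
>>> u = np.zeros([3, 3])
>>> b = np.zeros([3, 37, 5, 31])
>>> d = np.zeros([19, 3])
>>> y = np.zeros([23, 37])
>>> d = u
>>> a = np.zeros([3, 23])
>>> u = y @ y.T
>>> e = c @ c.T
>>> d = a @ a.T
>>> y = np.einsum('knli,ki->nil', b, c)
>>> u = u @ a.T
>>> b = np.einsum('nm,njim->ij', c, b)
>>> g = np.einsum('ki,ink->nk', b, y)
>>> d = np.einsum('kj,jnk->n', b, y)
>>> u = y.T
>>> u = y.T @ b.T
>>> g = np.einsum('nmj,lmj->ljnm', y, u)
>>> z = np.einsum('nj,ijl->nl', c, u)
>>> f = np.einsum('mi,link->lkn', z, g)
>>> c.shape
(3, 31)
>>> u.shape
(5, 31, 5)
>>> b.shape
(5, 37)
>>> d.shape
(31,)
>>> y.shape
(37, 31, 5)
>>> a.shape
(3, 23)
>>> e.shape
(3, 3)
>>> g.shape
(5, 5, 37, 31)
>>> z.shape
(3, 5)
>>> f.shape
(5, 31, 37)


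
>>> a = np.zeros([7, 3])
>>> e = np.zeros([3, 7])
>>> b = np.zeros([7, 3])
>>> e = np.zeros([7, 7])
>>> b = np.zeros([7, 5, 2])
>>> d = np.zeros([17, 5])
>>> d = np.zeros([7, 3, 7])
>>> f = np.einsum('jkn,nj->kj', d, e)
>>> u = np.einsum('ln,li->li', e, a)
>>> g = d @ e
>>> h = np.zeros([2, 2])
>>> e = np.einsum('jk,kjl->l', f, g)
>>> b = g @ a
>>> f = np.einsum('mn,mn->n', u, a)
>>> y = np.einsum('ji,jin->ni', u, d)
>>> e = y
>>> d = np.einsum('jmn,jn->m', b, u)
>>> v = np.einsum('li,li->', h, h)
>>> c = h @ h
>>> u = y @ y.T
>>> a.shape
(7, 3)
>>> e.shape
(7, 3)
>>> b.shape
(7, 3, 3)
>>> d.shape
(3,)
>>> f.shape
(3,)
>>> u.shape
(7, 7)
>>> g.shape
(7, 3, 7)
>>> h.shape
(2, 2)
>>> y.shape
(7, 3)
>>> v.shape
()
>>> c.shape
(2, 2)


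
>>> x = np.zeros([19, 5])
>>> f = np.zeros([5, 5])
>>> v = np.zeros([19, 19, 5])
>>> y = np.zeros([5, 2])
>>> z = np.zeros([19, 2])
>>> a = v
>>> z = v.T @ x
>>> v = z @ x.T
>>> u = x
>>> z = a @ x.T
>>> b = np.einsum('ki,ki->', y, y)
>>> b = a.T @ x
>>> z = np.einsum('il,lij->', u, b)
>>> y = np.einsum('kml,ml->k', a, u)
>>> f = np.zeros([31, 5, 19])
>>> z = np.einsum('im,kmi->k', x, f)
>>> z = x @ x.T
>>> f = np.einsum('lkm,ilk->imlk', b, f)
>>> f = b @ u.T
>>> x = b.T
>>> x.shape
(5, 19, 5)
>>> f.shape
(5, 19, 19)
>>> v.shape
(5, 19, 19)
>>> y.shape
(19,)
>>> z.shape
(19, 19)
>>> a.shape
(19, 19, 5)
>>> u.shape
(19, 5)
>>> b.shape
(5, 19, 5)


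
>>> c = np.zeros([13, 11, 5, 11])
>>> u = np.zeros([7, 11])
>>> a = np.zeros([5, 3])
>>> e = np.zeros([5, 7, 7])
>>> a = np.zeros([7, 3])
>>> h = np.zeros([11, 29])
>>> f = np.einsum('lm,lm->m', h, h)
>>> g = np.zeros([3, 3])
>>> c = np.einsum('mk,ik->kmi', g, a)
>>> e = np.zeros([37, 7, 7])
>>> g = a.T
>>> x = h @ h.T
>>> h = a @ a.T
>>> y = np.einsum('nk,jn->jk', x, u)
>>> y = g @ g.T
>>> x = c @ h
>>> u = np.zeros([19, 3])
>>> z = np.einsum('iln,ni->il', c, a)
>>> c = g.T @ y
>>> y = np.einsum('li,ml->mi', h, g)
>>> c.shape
(7, 3)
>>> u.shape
(19, 3)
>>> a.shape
(7, 3)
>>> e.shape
(37, 7, 7)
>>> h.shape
(7, 7)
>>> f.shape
(29,)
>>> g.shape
(3, 7)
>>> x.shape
(3, 3, 7)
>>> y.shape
(3, 7)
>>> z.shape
(3, 3)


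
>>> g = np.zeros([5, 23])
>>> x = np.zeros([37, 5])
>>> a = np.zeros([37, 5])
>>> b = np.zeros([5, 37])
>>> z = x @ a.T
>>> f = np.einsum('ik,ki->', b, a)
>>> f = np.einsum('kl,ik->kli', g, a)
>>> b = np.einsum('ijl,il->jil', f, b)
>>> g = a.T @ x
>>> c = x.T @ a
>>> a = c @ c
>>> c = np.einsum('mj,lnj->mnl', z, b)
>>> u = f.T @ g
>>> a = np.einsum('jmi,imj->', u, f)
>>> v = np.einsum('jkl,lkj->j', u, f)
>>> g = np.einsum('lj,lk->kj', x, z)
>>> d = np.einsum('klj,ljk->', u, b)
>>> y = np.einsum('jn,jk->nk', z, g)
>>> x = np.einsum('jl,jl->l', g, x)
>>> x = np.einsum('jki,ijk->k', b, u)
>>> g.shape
(37, 5)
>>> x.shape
(5,)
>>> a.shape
()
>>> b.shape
(23, 5, 37)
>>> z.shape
(37, 37)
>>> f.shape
(5, 23, 37)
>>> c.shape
(37, 5, 23)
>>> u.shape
(37, 23, 5)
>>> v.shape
(37,)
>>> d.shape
()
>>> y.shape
(37, 5)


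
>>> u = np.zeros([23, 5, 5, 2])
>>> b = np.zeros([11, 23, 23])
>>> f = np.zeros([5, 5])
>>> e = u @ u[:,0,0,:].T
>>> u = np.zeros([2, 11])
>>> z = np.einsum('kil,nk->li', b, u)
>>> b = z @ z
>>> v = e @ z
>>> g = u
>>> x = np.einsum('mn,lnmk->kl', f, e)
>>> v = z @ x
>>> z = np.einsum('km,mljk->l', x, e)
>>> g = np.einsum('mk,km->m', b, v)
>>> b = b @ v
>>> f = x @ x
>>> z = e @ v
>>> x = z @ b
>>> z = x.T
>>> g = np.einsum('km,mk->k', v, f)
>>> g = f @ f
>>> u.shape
(2, 11)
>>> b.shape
(23, 23)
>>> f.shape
(23, 23)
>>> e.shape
(23, 5, 5, 23)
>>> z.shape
(23, 5, 5, 23)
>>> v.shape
(23, 23)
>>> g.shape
(23, 23)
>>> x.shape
(23, 5, 5, 23)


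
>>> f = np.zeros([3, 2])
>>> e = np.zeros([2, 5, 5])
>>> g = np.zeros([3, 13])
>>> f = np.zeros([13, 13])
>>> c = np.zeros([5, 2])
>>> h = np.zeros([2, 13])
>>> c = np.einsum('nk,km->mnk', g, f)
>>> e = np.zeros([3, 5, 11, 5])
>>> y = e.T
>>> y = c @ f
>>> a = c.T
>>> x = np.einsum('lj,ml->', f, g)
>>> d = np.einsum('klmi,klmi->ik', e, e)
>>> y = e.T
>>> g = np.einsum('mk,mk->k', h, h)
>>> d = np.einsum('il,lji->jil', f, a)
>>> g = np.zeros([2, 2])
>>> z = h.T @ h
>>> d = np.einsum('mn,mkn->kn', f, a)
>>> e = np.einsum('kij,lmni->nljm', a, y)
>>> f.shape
(13, 13)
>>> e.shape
(5, 5, 13, 11)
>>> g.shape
(2, 2)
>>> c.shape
(13, 3, 13)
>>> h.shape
(2, 13)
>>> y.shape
(5, 11, 5, 3)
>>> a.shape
(13, 3, 13)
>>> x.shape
()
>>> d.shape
(3, 13)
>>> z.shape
(13, 13)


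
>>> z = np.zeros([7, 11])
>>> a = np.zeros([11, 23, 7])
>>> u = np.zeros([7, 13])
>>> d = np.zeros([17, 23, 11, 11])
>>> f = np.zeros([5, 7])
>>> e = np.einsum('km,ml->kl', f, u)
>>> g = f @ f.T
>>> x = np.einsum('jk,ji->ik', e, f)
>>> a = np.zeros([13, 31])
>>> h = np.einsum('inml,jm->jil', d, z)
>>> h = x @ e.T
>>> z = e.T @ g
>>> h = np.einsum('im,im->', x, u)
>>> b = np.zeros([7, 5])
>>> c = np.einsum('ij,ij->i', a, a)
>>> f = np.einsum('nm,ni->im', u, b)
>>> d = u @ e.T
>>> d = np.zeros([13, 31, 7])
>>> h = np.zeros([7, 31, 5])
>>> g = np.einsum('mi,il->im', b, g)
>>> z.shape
(13, 5)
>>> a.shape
(13, 31)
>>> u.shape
(7, 13)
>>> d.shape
(13, 31, 7)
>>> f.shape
(5, 13)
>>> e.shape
(5, 13)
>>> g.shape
(5, 7)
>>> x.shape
(7, 13)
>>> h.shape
(7, 31, 5)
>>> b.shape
(7, 5)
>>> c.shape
(13,)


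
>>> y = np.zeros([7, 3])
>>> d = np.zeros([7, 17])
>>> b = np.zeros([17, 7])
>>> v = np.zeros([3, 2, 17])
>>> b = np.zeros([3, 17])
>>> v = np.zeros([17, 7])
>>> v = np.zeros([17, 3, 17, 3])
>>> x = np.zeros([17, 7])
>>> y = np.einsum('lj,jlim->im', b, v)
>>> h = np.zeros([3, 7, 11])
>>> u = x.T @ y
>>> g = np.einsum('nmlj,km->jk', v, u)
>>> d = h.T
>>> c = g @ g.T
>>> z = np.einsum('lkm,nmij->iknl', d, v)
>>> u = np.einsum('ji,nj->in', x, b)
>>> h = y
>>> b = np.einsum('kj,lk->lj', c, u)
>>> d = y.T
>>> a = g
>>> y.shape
(17, 3)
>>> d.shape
(3, 17)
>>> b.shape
(7, 3)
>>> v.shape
(17, 3, 17, 3)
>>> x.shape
(17, 7)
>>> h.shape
(17, 3)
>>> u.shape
(7, 3)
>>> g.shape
(3, 7)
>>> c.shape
(3, 3)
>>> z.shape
(17, 7, 17, 11)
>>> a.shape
(3, 7)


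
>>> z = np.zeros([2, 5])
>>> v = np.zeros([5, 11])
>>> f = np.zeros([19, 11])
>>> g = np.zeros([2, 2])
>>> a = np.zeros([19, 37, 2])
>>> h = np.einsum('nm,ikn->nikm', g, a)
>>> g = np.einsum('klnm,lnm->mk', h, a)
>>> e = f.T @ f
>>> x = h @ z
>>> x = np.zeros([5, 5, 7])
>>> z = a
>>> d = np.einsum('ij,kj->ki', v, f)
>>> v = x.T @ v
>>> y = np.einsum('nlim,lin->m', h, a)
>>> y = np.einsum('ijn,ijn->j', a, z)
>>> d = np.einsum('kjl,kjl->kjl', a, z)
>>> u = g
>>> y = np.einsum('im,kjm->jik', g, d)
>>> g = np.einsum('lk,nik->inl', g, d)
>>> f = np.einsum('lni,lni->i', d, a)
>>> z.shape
(19, 37, 2)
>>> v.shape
(7, 5, 11)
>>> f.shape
(2,)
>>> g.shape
(37, 19, 2)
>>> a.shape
(19, 37, 2)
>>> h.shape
(2, 19, 37, 2)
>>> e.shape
(11, 11)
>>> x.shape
(5, 5, 7)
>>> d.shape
(19, 37, 2)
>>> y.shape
(37, 2, 19)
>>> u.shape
(2, 2)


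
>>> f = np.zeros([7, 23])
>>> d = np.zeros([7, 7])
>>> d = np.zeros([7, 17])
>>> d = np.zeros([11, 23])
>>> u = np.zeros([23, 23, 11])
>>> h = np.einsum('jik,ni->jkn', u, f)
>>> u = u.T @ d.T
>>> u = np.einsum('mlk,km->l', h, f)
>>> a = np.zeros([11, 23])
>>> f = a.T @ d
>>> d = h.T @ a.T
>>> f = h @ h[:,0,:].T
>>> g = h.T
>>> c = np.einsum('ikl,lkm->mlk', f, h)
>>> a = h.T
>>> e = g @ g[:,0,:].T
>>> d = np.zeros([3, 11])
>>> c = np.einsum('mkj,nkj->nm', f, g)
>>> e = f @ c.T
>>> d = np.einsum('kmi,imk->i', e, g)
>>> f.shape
(23, 11, 23)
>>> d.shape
(7,)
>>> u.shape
(11,)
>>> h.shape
(23, 11, 7)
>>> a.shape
(7, 11, 23)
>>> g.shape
(7, 11, 23)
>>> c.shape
(7, 23)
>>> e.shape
(23, 11, 7)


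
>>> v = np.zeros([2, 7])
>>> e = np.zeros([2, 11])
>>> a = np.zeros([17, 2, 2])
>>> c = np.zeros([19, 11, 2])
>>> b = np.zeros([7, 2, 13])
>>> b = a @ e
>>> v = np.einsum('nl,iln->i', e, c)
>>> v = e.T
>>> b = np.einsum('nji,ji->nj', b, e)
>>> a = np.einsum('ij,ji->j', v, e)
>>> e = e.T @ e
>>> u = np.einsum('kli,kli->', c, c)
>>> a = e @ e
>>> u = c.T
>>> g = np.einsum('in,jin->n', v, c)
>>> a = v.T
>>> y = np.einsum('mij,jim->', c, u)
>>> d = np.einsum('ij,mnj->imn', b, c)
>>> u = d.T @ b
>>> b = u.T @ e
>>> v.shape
(11, 2)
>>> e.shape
(11, 11)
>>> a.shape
(2, 11)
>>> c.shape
(19, 11, 2)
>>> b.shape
(2, 19, 11)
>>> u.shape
(11, 19, 2)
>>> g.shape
(2,)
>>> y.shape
()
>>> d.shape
(17, 19, 11)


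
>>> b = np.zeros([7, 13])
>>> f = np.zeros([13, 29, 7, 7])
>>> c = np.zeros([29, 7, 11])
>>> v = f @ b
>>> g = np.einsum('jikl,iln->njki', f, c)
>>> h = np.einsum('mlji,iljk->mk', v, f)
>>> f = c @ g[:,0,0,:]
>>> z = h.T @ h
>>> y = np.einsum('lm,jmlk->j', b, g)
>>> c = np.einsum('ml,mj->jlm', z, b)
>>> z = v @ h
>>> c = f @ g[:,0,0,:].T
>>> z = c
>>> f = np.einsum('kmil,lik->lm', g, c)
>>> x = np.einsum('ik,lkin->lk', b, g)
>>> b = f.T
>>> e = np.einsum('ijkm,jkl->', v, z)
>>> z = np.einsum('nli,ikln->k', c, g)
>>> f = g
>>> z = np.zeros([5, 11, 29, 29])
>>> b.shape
(13, 29)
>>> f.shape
(11, 13, 7, 29)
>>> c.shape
(29, 7, 11)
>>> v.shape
(13, 29, 7, 13)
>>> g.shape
(11, 13, 7, 29)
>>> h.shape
(13, 7)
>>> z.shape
(5, 11, 29, 29)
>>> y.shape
(11,)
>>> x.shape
(11, 13)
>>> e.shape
()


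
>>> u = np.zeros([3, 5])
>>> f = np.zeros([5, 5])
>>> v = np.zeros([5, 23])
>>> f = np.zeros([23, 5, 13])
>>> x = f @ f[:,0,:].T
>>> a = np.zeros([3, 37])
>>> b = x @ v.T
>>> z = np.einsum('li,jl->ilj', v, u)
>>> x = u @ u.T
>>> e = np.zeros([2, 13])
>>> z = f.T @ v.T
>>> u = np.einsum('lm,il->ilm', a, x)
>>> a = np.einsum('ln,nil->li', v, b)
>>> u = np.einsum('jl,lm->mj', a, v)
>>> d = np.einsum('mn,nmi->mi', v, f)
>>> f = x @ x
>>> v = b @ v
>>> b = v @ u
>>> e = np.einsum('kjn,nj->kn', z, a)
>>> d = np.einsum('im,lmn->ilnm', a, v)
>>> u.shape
(23, 5)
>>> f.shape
(3, 3)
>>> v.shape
(23, 5, 23)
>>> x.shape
(3, 3)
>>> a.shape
(5, 5)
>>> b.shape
(23, 5, 5)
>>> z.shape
(13, 5, 5)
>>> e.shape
(13, 5)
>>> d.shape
(5, 23, 23, 5)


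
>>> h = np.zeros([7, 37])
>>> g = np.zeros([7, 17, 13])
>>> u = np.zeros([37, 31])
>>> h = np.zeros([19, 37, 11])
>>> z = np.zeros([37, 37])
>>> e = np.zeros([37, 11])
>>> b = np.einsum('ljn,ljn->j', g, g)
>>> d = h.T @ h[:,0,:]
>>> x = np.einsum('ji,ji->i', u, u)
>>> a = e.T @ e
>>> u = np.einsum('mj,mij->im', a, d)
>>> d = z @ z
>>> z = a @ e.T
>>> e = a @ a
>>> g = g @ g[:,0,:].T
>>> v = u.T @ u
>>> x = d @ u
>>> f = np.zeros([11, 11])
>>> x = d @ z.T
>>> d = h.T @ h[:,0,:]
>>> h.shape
(19, 37, 11)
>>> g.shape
(7, 17, 7)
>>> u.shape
(37, 11)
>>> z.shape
(11, 37)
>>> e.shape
(11, 11)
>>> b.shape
(17,)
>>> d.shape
(11, 37, 11)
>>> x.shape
(37, 11)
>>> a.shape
(11, 11)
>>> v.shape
(11, 11)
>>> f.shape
(11, 11)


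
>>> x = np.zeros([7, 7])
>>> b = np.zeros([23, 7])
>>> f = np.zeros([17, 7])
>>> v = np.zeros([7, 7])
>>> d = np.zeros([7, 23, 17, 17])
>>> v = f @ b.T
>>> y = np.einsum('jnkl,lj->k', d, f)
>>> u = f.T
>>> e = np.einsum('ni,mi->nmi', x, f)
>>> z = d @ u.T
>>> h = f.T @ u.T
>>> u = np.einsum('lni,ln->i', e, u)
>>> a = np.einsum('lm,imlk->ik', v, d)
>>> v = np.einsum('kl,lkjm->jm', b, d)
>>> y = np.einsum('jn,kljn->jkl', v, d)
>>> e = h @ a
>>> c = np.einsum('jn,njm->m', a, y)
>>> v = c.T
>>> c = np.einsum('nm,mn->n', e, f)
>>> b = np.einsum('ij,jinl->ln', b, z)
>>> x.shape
(7, 7)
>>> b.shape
(7, 17)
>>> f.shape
(17, 7)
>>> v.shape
(23,)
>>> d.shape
(7, 23, 17, 17)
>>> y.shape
(17, 7, 23)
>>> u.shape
(7,)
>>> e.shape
(7, 17)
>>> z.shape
(7, 23, 17, 7)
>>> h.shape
(7, 7)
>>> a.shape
(7, 17)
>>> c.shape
(7,)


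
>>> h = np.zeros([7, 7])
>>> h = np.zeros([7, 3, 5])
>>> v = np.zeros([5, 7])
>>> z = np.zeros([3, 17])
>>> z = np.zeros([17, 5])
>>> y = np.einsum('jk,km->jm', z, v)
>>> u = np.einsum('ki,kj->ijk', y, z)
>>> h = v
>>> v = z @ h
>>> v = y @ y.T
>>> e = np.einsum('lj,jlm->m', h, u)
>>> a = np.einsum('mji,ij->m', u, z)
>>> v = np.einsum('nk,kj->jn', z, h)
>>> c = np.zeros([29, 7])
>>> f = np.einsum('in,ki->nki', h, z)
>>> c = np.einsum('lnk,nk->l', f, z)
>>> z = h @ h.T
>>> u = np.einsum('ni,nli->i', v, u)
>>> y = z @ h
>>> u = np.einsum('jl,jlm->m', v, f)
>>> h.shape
(5, 7)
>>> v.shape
(7, 17)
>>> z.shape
(5, 5)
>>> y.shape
(5, 7)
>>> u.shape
(5,)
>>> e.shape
(17,)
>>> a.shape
(7,)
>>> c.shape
(7,)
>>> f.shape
(7, 17, 5)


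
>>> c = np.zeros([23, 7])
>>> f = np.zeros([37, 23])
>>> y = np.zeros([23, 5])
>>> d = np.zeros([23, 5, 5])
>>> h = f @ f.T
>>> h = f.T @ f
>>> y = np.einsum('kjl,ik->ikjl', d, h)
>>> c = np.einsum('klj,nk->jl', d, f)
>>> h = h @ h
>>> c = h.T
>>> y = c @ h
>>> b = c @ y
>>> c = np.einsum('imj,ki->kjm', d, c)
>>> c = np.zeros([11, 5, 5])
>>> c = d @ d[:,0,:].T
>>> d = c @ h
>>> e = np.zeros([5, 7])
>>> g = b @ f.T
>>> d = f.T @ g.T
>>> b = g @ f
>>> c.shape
(23, 5, 23)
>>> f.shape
(37, 23)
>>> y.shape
(23, 23)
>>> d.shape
(23, 23)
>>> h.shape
(23, 23)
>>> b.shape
(23, 23)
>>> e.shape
(5, 7)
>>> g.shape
(23, 37)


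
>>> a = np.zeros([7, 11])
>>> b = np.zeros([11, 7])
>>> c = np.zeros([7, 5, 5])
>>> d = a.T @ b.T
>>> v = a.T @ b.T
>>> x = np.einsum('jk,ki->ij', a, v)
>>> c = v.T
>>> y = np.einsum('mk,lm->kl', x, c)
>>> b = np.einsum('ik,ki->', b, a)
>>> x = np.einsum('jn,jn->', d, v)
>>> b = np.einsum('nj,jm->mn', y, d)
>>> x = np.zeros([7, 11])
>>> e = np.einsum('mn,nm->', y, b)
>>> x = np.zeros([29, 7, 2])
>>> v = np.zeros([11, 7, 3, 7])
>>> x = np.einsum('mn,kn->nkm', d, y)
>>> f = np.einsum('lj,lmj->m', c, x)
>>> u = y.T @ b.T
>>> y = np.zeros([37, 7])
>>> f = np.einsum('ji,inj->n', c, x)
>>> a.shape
(7, 11)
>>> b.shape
(11, 7)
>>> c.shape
(11, 11)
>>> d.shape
(11, 11)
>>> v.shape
(11, 7, 3, 7)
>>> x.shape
(11, 7, 11)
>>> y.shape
(37, 7)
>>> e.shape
()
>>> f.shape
(7,)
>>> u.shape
(11, 11)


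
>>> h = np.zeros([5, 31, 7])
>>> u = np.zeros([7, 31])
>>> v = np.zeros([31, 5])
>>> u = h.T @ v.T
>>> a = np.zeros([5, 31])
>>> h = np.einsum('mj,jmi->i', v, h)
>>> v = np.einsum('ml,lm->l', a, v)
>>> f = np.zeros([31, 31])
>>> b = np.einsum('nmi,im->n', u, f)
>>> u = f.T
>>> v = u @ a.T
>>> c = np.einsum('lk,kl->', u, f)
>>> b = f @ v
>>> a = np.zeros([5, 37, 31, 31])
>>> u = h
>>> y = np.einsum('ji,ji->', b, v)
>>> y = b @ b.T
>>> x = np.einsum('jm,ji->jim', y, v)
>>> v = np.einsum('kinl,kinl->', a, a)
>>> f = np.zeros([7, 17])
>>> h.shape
(7,)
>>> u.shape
(7,)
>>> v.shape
()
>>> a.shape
(5, 37, 31, 31)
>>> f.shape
(7, 17)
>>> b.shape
(31, 5)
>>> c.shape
()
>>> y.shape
(31, 31)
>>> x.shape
(31, 5, 31)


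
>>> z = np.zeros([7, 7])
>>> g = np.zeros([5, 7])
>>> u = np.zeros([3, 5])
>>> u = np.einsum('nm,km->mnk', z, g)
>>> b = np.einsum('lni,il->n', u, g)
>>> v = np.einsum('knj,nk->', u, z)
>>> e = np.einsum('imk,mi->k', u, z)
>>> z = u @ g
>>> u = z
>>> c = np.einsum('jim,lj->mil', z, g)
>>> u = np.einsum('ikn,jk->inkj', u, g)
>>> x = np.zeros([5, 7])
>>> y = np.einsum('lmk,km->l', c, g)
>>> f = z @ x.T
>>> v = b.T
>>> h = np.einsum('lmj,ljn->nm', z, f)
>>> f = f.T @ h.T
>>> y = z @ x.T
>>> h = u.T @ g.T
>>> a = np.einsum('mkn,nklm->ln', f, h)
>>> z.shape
(7, 7, 7)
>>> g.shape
(5, 7)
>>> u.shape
(7, 7, 7, 5)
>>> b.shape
(7,)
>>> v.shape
(7,)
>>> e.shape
(5,)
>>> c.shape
(7, 7, 5)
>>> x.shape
(5, 7)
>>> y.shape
(7, 7, 5)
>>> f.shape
(5, 7, 5)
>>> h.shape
(5, 7, 7, 5)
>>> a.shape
(7, 5)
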